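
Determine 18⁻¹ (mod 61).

17

61 = 3·18 + 7
18 = 2·7 + 4
7 = 1·4 + 3
4 = 1·3 + 1
3 = 3·1 + 0
Back-substituting gives 18·17 ≡ 1 (mod 61).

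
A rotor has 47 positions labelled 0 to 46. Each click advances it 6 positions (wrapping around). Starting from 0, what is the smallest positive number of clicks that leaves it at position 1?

47 = 7·6 + 5
6 = 1·5 + 1
5 = 5·1 + 0
Back-substituting gives 6·8 ≡ 1 (mod 47).

8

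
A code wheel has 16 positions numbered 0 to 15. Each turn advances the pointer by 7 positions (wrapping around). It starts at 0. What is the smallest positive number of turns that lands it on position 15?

7⁻¹ ≡ 7 (mod 16) because 7·7 = 49 = 3·16 + 1.
So x ≡ 7·15 = 105 ≡ 9 (mod 16).

9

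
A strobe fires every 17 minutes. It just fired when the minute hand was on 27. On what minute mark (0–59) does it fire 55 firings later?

55·17 = 935.
935 − 15·60 = 35, so 935 ≡ 35 (mod 60).
(27 + 35) mod 60 = 2.

2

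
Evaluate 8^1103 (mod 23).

6

Square-and-reduce mod 23: 8^1≡8, 8^2≡18, 8^4≡2, 8^8≡4, 8^16≡16, 8^32≡3, 8^64≡9, 8^128≡12, 8^256≡6, 8^512≡13, 8^1024≡8.
1103 = 1 + 2 + 4 + 8 + 64 + 1024, so 8^1103 ≡ 8·18·2·4·9·8 ≡ 6 (mod 23).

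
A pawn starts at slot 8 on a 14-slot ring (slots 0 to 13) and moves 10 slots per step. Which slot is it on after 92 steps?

4

92·10 = 920.
920 = 65·14 + 10, so 920 mod 14 = 10.
(8 + 10) mod 14 = 4.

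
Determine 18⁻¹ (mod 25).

7

18·7 = 126 = 5·25 + 1, so 18⁻¹ ≡ 7 (mod 25).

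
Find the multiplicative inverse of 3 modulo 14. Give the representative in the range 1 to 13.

5

14 = 4·3 + 2
3 = 1·2 + 1
2 = 2·1 + 0
Back-substituting gives 3·5 ≡ 1 (mod 14).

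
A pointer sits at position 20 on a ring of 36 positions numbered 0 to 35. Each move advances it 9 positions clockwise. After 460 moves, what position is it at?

460·9 = 4140.
4140 − 115·36 = 0, so 4140 ≡ 0 (mod 36).
(20 + 0) mod 36 = 20.

20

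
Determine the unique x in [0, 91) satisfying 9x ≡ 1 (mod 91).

9⁻¹ ≡ 81 (mod 91) because 9·81 = 729 = 8·91 + 1.
Multiplying both sides by 81: x ≡ 81·1 = 81 ≡ 81 (mod 91).

81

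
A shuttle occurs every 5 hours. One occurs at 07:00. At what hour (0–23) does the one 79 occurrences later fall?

18

79·5 = 395.
395 = 16·24 + 11, so 395 mod 24 = 11.
(7 + 11) mod 24 = 18.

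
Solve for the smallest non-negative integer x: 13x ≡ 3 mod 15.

6

13⁻¹ ≡ 7 (mod 15) because 13·7 = 91 = 6·15 + 1.
Multiplying both sides by 7: x ≡ 7·3 = 21 ≡ 6 (mod 15).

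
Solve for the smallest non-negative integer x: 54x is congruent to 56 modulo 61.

54⁻¹ ≡ 26 (mod 61) because 54·26 = 1404 = 23·61 + 1.
So x ≡ 26·56 = 1456 ≡ 53 (mod 61).

53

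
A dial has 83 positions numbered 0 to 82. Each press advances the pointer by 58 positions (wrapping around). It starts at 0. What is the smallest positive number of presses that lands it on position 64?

24

58⁻¹ ≡ 73 (mod 83) because 58·73 = 4234 = 51·83 + 1.
So x ≡ 73·64 = 4672 ≡ 24 (mod 83).
Check: 58·24 = 1392 = 16·83 + 64.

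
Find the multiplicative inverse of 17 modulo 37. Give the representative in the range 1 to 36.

17·24 = 408 = 11·37 + 1, so 17⁻¹ ≡ 24 (mod 37).

24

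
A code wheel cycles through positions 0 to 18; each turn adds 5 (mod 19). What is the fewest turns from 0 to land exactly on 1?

5·4 = 20 = 1·19 + 1, so 5⁻¹ ≡ 4 (mod 19).

4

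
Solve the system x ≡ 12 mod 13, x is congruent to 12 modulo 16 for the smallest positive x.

12

x ≡ 12 (mod 13) gives x ∈ {12}.
The first of these with x mod 16 = 12 is 12.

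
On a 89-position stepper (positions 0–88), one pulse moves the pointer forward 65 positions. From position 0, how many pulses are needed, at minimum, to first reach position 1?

89 = 1·65 + 24
65 = 2·24 + 17
24 = 1·17 + 7
17 = 2·7 + 3
7 = 2·3 + 1
3 = 3·1 + 0
Back-substituting gives 65·63 ≡ 1 (mod 89).

63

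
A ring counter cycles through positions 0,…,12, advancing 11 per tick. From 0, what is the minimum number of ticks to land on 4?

11⁻¹ ≡ 6 (mod 13) because 11·6 = 66 = 5·13 + 1.
Multiplying both sides by 6: x ≡ 6·4 = 24 ≡ 11 (mod 13).
Check: 11·11 = 121 = 9·13 + 4.

11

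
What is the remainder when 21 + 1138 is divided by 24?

1138 − 47·24 = 10, so 1138 ≡ 10 (mod 24).
(21 + 10) mod 24 = 7.

7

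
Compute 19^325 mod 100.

Successive squares of 19 mod 100: 19^1≡19, 19^2≡61, 19^4≡21, 19^8≡41, 19^16≡81, 19^32≡61, 19^64≡21, 19^128≡41, 19^256≡81.
325 = 1 + 4 + 64 + 256, so 19^325 ≡ 19·21·21·81 ≡ 99 (mod 100).

99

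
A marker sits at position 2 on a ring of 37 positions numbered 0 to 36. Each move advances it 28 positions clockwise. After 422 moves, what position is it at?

15

422·28 = 11816.
11816 = 319·37 + 13, so 11816 mod 37 = 13.
(2 + 13) mod 37 = 15.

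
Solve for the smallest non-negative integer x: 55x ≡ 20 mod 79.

The inverse of 55 mod 79 is 23 (since 55·23 = 1265 ≡ 1).
So x ≡ 23·20 = 460 ≡ 65 (mod 79).

65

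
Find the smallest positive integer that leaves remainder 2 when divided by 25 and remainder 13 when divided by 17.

x ≡ 13 (mod 17) gives x ∈ {13, 30, 47, 64, 81, 98, 115, 132, …}.
The first of these with x mod 25 = 2 is 302.

302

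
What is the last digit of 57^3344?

Last digits of 7^n: 7, 9, 3, 1 (period 4).
3344 mod 4 = 0, so the last digit matches 7^4 = 1.

1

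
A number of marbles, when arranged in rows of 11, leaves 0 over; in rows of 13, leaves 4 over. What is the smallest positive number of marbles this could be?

x ≡ 0 (mod 11) gives x ∈ {0, 11, 22, 33, 44, 55, 66, 77, …}.
The first of these with x mod 13 = 4 is 121.

121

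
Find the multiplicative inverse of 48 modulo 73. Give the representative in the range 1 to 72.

35

73 = 1·48 + 25
48 = 1·25 + 23
25 = 1·23 + 2
23 = 11·2 + 1
2 = 2·1 + 0
Back-substituting gives 48·35 ≡ 1 (mod 73).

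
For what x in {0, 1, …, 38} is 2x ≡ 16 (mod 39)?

The inverse of 2 mod 39 is 20 (since 2·20 = 40 ≡ 1).
So x ≡ 20·16 = 320 ≡ 8 (mod 39).
Check: 2·8 = 16 = 0·39 + 16.

8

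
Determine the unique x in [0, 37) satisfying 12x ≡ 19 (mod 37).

12⁻¹ ≡ 34 (mod 37) because 12·34 = 408 = 11·37 + 1.
Multiplying both sides by 34: x ≡ 34·19 = 646 ≡ 17 (mod 37).
Check: 12·17 = 204 = 5·37 + 19.

17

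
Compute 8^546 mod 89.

45

Successive squares of 8 mod 89: 8^1≡8, 8^2≡64, 8^4≡2, 8^8≡4, 8^16≡16, 8^32≡78, 8^64≡32, 8^128≡45, 8^256≡67, 8^512≡39.
Since 546 = 2 + 32 + 512 in binary, 8^546 ≡ 64·78·39 ≡ 45 (mod 89).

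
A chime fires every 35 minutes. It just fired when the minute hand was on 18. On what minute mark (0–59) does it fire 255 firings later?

255·35 = 8925.
8925 mod 60 = 45 (since 148·60 = 8880).
(18 + 45) mod 60 = 3.

3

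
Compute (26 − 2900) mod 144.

Dividing 2900 by 144 gives quotient 20 and remainder 20.
(26 − 20) mod 144 = 6.

6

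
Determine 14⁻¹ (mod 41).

14·3 = 42 = 1·41 + 1, so 14⁻¹ ≡ 3 (mod 41).

3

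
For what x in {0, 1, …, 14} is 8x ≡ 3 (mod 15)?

8⁻¹ ≡ 2 (mod 15) because 8·2 = 16 = 1·15 + 1.
So x ≡ 2·3 = 6 ≡ 6 (mod 15).

6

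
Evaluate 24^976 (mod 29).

By repeated squaring mod 29: 24^1≡24, 24^2≡25, 24^4≡16, 24^8≡24, 24^16≡25, 24^32≡16, 24^64≡24, 24^128≡25, 24^256≡16, 24^512≡24.
Since 976 = 16 + 64 + 128 + 256 + 512 in binary, 24^976 ≡ 25·24·25·16·24 ≡ 20 (mod 29).

20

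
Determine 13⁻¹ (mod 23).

16

13·16 = 208 = 9·23 + 1, so 13⁻¹ ≡ 16 (mod 23).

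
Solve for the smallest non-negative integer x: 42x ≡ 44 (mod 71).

42⁻¹ ≡ 22 (mod 71) because 42·22 = 924 = 13·71 + 1.
Multiplying both sides by 22: x ≡ 22·44 = 968 ≡ 45 (mod 71).

45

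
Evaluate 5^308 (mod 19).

6

Successive squares of 5 mod 19: 5^1≡5, 5^2≡6, 5^4≡17, 5^8≡4, 5^16≡16, 5^32≡9, 5^64≡5, 5^128≡6, 5^256≡17.
308 = 4 + 16 + 32 + 256, so 5^308 ≡ 17·16·9·17 ≡ 6 (mod 19).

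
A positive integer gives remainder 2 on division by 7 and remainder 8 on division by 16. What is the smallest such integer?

x ≡ 2 (mod 7) gives x ∈ {2, 9, 16, 23, 30, 37, 44, 51, …}.
The first of these with x mod 16 = 8 is 72.

72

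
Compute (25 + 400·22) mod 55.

25

400·22 = 8800.
8800 mod 55 = 0 (since 160·55 = 8800).
(25 + 0) mod 55 = 25.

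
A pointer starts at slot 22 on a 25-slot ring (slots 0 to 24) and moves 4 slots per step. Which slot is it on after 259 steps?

8

259·4 = 1036.
Dividing 1036 by 25 gives quotient 41 and remainder 11.
(22 + 11) mod 25 = 8.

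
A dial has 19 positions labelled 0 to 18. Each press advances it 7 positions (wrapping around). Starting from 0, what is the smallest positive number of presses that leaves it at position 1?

11

19 = 2·7 + 5
7 = 1·5 + 2
5 = 2·2 + 1
2 = 2·1 + 0
Back-substituting gives 7·11 ≡ 1 (mod 19).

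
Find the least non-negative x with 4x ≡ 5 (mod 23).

The inverse of 4 mod 23 is 6 (since 4·6 = 24 ≡ 1).
Multiplying both sides by 6: x ≡ 6·5 = 30 ≡ 7 (mod 23).

7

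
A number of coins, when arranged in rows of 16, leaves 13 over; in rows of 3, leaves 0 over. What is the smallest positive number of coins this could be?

x ≡ 0 (mod 3) gives x ∈ {0, 3, 6, 9, 12, 15, 18, 21, …}.
The first of these with x mod 16 = 13 is 45.

45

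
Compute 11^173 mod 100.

31

By repeated squaring mod 100: 11^1≡11, 11^2≡21, 11^4≡41, 11^8≡81, 11^16≡61, 11^32≡21, 11^64≡41, 11^128≡81.
Since 173 = 1 + 4 + 8 + 32 + 128 in binary, 11^173 ≡ 11·41·81·21·81 ≡ 31 (mod 100).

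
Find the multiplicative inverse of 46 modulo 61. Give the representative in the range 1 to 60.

4

46·4 = 184 = 3·61 + 1, so 46⁻¹ ≡ 4 (mod 61).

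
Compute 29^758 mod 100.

61

Square-and-reduce mod 100: 29^1≡29, 29^2≡41, 29^4≡81, 29^8≡61, 29^16≡21, 29^32≡41, 29^64≡81, 29^128≡61, 29^256≡21, 29^512≡41.
758 = 2 + 4 + 16 + 32 + 64 + 128 + 512, so 29^758 ≡ 41·81·21·41·81·61·41 ≡ 61 (mod 100).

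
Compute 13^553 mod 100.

Square-and-reduce mod 100: 13^1≡13, 13^2≡69, 13^4≡61, 13^8≡21, 13^16≡41, 13^32≡81, 13^64≡61, 13^128≡21, 13^256≡41, 13^512≡81.
Since 553 = 1 + 8 + 32 + 512 in binary, 13^553 ≡ 13·21·81·81 ≡ 53 (mod 100).

53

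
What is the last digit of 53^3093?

Powers of 3 mod 10 repeat with period 4: 3, 9, 7, 1.
3093 leaves remainder 1 on division by 4, so 53^3093 ends in 3.

3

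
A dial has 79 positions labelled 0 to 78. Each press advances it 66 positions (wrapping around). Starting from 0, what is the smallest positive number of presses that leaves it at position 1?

6

79 = 1·66 + 13
66 = 5·13 + 1
13 = 13·1 + 0
Back-substituting gives 66·6 ≡ 1 (mod 79).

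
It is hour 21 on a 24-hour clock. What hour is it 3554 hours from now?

23

3554 mod 24 = 2 (since 148·24 = 3552).
(21 + 2) mod 24 = 23.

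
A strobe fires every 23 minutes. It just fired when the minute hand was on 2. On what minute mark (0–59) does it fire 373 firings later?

373·23 = 8579.
Dividing 8579 by 60 gives quotient 142 and remainder 59.
(2 + 59) mod 60 = 1.

1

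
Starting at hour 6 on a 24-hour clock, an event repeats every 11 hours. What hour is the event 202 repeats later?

202·11 = 2222.
Dividing 2222 by 24 gives quotient 92 and remainder 14.
(6 + 14) mod 24 = 20.

20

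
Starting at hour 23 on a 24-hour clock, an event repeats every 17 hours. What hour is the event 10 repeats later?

10·17 = 170.
170 mod 24 = 2 (since 7·24 = 168).
(23 + 2) mod 24 = 1.

1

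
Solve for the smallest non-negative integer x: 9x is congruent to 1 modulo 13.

The inverse of 9 mod 13 is 3 (since 9·3 = 27 ≡ 1).
Multiplying both sides by 3: x ≡ 3·1 = 3 ≡ 3 (mod 13).

3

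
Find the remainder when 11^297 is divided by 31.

15

Square-and-reduce mod 31: 11^1≡11, 11^2≡28, 11^4≡9, 11^8≡19, 11^16≡20, 11^32≡28, 11^64≡9, 11^128≡19, 11^256≡20.
Since 297 = 1 + 8 + 32 + 256 in binary, 11^297 ≡ 11·19·28·20 ≡ 15 (mod 31).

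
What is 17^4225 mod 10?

7

The units digit of 17^n cycles with period 4: 7, 9, 3, 1, …
4225 mod 4 = 1, so the last digit matches 7^1 = 7.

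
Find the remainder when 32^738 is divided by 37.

Successive squares of 32 mod 37: 32^1≡32, 32^2≡25, 32^4≡33, 32^8≡16, 32^16≡34, 32^32≡9, 32^64≡7, 32^128≡12, 32^256≡33, 32^512≡16.
738 = 2 + 32 + 64 + 128 + 512, so 32^738 ≡ 25·9·7·12·16 ≡ 36 (mod 37).

36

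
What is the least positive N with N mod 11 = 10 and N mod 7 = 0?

21

Since 7·8 ≡ 1 (mod 11), take x = 0 + 7·((10−0)·8 mod 11) = 0 + 7·3 = 21.
Check: 21 mod 11 = 10, 21 mod 7 = 0.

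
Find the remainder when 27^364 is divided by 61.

9

By repeated squaring mod 61: 27^1≡27, 27^2≡58, 27^4≡9, 27^8≡20, 27^16≡34, 27^32≡58, 27^64≡9, 27^128≡20, 27^256≡34.
364 = 4 + 8 + 32 + 64 + 256, so 27^364 ≡ 9·20·58·9·34 ≡ 9 (mod 61).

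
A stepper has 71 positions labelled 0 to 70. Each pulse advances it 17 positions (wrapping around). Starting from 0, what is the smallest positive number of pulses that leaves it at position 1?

71 = 4·17 + 3
17 = 5·3 + 2
3 = 1·2 + 1
2 = 2·1 + 0
Back-substituting gives 17·46 ≡ 1 (mod 71).

46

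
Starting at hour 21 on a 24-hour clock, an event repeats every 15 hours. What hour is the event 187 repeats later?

18

187·15 = 2805.
2805 = 116·24 + 21, so 2805 mod 24 = 21.
(21 + 21) mod 24 = 18.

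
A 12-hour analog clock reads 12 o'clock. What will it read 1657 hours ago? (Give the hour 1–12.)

Dividing 1657 by 12 gives quotient 138 and remainder 1.
12 − 1 → 11 on a 12-hour dial.

11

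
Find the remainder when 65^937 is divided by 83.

Square-and-reduce mod 83: 65^1≡65, 65^2≡75, 65^4≡64, 65^8≡29, 65^16≡11, 65^32≡38, 65^64≡33, 65^128≡10, 65^256≡17, 65^512≡40.
Since 937 = 1 + 8 + 32 + 128 + 256 + 512 in binary, 65^937 ≡ 65·29·38·10·17·40 ≡ 77 (mod 83).

77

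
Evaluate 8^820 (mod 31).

1

Successive squares of 8 mod 31: 8^1≡8, 8^2≡2, 8^4≡4, 8^8≡16, 8^16≡8, 8^32≡2, 8^64≡4, 8^128≡16, 8^256≡8, 8^512≡2.
Since 820 = 4 + 16 + 32 + 256 + 512 in binary, 8^820 ≡ 4·8·2·8·2 ≡ 1 (mod 31).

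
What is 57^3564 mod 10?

The units digit of 57^n cycles with period 4: 7, 9, 3, 1, …
3564 mod 4 = 0, so the last digit matches 7^4 = 1.

1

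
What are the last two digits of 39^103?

19

Square-and-reduce mod 100: 39^1≡39, 39^2≡21, 39^4≡41, 39^8≡81, 39^16≡61, 39^32≡21, 39^64≡41.
103 = 1 + 2 + 4 + 32 + 64, so 39^103 ≡ 39·21·41·21·41 ≡ 19 (mod 100).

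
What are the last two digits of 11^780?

01

Square-and-reduce mod 100: 11^1≡11, 11^2≡21, 11^4≡41, 11^8≡81, 11^16≡61, 11^32≡21, 11^64≡41, 11^128≡81, 11^256≡61, 11^512≡21.
Since 780 = 4 + 8 + 256 + 512 in binary, 11^780 ≡ 41·81·61·21 ≡ 1 (mod 100).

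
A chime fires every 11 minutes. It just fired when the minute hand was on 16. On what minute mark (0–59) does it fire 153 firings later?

153·11 = 1683.
Dividing 1683 by 60 gives quotient 28 and remainder 3.
(16 + 3) mod 60 = 19.

19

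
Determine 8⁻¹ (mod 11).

8·7 = 56 = 5·11 + 1, so 8⁻¹ ≡ 7 (mod 11).

7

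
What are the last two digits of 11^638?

81

Square-and-reduce mod 100: 11^1≡11, 11^2≡21, 11^4≡41, 11^8≡81, 11^16≡61, 11^32≡21, 11^64≡41, 11^128≡81, 11^256≡61, 11^512≡21.
638 = 2 + 4 + 8 + 16 + 32 + 64 + 512, so 11^638 ≡ 21·41·81·61·21·41·21 ≡ 81 (mod 100).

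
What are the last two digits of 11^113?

31

Successive squares of 11 mod 100: 11^1≡11, 11^2≡21, 11^4≡41, 11^8≡81, 11^16≡61, 11^32≡21, 11^64≡41.
Since 113 = 1 + 16 + 32 + 64 in binary, 11^113 ≡ 11·61·21·41 ≡ 31 (mod 100).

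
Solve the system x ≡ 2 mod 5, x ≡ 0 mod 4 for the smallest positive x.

12

Since 4·4 ≡ 1 (mod 5), take x = 0 + 4·((2−0)·4 mod 5) = 0 + 4·3 = 12.
Check: 12 mod 5 = 2, 12 mod 4 = 0.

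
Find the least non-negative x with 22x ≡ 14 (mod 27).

22⁻¹ ≡ 16 (mod 27) because 22·16 = 352 = 13·27 + 1.
So x ≡ 16·14 = 224 ≡ 8 (mod 27).

8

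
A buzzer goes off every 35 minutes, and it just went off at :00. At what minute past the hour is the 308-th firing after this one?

40

308·35 = 10780.
10780 mod 60 = 40 (since 179·60 = 10740).
(0 + 40) mod 60 = 40.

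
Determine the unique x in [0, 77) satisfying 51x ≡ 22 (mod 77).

11

51⁻¹ ≡ 74 (mod 77) because 51·74 = 3774 = 49·77 + 1.
Multiplying both sides by 74: x ≡ 74·22 = 1628 ≡ 11 (mod 77).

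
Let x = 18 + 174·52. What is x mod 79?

174·52 = 9048.
Dividing 9048 by 79 gives quotient 114 and remainder 42.
(18 + 42) mod 79 = 60.

60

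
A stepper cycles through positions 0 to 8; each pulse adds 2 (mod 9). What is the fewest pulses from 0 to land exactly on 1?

9 = 4·2 + 1
2 = 2·1 + 0
Back-substituting gives 2·5 ≡ 1 (mod 9).

5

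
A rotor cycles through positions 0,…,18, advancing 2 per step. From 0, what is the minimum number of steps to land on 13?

2⁻¹ ≡ 10 (mod 19) because 2·10 = 20 = 1·19 + 1.
Multiplying both sides by 10: x ≡ 10·13 = 130 ≡ 16 (mod 19).
Check: 2·16 = 32 = 1·19 + 13.

16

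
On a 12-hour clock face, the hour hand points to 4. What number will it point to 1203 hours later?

7

1203 mod 12 = 3 (since 100·12 = 1200).
4 + 3 → 7 on a 12-hour dial.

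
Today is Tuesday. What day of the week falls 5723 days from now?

Saturday

5723 mod 7 = 4 (since 817·7 = 5719).
Tuesday + 4 days → Saturday.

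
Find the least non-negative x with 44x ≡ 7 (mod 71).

5

The inverse of 44 mod 71 is 21 (since 44·21 = 924 ≡ 1).
Multiplying both sides by 21: x ≡ 21·7 = 147 ≡ 5 (mod 71).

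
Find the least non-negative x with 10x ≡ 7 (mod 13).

2

The inverse of 10 mod 13 is 4 (since 10·4 = 40 ≡ 1).
Multiplying both sides by 4: x ≡ 4·7 = 28 ≡ 2 (mod 13).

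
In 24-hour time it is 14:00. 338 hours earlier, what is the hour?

12

Dividing 338 by 24 gives quotient 14 and remainder 2.
(14 − 2) mod 24 = 12.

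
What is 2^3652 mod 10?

6

Last digits of 2^n: 2, 4, 8, 6 (period 4).
3652 mod 4 = 0, so the last digit matches 2^4 = 6.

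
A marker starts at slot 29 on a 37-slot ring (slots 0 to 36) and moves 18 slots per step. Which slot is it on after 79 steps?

79·18 = 1422.
1422 = 38·37 + 16, so 1422 mod 37 = 16.
(29 + 16) mod 37 = 8.

8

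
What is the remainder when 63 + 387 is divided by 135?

387 mod 135 = 117 (since 2·135 = 270).
(63 + 117) mod 135 = 45.

45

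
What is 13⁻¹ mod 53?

49

53 = 4·13 + 1
13 = 13·1 + 0
Back-substituting gives 13·49 ≡ 1 (mod 53).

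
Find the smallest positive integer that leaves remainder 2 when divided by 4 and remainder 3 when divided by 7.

Since 7·3 ≡ 1 (mod 4), take x = 3 + 7·((2−3)·3 mod 4) = 3 + 7·1 = 10.
Check: 10 mod 4 = 2, 10 mod 7 = 3.

10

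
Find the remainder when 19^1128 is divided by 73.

8

By repeated squaring mod 73: 19^1≡19, 19^2≡69, 19^4≡16, 19^8≡37, 19^16≡55, 19^32≡32, 19^64≡2, 19^128≡4, 19^256≡16, 19^512≡37, 19^1024≡55.
1128 = 8 + 32 + 64 + 1024, so 19^1128 ≡ 37·32·2·55 ≡ 8 (mod 73).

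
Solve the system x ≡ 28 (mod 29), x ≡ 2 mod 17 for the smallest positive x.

Since 17·12 ≡ 1 (mod 29), take x = 2 + 17·((28−2)·12 mod 29) = 2 + 17·22 = 376.
Check: 376 mod 29 = 28, 376 mod 17 = 2.

376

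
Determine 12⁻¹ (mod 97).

89

12·89 = 1068 = 11·97 + 1, so 12⁻¹ ≡ 89 (mod 97).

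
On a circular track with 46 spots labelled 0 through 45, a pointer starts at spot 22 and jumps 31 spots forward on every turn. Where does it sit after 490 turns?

32

490·31 = 15190.
Dividing 15190 by 46 gives quotient 330 and remainder 10.
(22 + 10) mod 46 = 32.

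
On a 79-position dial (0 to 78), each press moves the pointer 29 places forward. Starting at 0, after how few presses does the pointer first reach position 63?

The inverse of 29 mod 79 is 30 (since 29·30 = 870 ≡ 1).
So x ≡ 30·63 = 1890 ≡ 73 (mod 79).

73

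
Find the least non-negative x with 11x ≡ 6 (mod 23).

The inverse of 11 mod 23 is 21 (since 11·21 = 231 ≡ 1).
So x ≡ 21·6 = 126 ≡ 11 (mod 23).

11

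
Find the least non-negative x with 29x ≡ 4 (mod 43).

12

The inverse of 29 mod 43 is 3 (since 29·3 = 87 ≡ 1).
Multiplying both sides by 3: x ≡ 3·4 = 12 ≡ 12 (mod 43).
Check: 29·12 = 348 = 8·43 + 4.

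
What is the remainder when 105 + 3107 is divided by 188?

16

3107 = 16·188 + 99, so 3107 mod 188 = 99.
(105 + 99) mod 188 = 16.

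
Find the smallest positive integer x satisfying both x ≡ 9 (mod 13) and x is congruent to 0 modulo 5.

35

Since 5·8 ≡ 1 (mod 13), take x = 0 + 5·((9−0)·8 mod 13) = 0 + 5·7 = 35.
Check: 35 mod 13 = 9, 35 mod 5 = 0.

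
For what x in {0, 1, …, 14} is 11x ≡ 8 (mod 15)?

The inverse of 11 mod 15 is 11 (since 11·11 = 121 ≡ 1).
So x ≡ 11·8 = 88 ≡ 13 (mod 15).

13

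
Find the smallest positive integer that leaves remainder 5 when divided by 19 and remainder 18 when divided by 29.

Since 29·2 ≡ 1 (mod 19), take x = 18 + 29·((5−18)·2 mod 19) = 18 + 29·12 = 366.
Check: 366 mod 19 = 5, 366 mod 29 = 18.

366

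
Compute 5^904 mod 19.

17

Square-and-reduce mod 19: 5^1≡5, 5^2≡6, 5^4≡17, 5^8≡4, 5^16≡16, 5^32≡9, 5^64≡5, 5^128≡6, 5^256≡17, 5^512≡4.
Since 904 = 8 + 128 + 256 + 512 in binary, 5^904 ≡ 4·6·17·4 ≡ 17 (mod 19).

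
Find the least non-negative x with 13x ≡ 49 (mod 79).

13⁻¹ ≡ 73 (mod 79) because 13·73 = 949 = 12·79 + 1.
Multiplying both sides by 73: x ≡ 73·49 = 3577 ≡ 22 (mod 79).

22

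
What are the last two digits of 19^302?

61

By repeated squaring mod 100: 19^1≡19, 19^2≡61, 19^4≡21, 19^8≡41, 19^16≡81, 19^32≡61, 19^64≡21, 19^128≡41, 19^256≡81.
Since 302 = 2 + 4 + 8 + 32 + 256 in binary, 19^302 ≡ 61·21·41·61·81 ≡ 61 (mod 100).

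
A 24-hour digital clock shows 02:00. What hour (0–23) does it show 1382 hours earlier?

1382 = 57·24 + 14, so 1382 mod 24 = 14.
(2 − 14) mod 24 = 12.

12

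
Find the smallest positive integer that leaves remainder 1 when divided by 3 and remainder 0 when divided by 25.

Since 25·1 ≡ 1 (mod 3), take x = 0 + 25·((1−0)·1 mod 3) = 0 + 25·1 = 25.
Check: 25 mod 3 = 1, 25 mod 25 = 0.

25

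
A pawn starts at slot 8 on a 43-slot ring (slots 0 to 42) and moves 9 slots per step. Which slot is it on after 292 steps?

13

292·9 = 2628.
Dividing 2628 by 43 gives quotient 61 and remainder 5.
(8 + 5) mod 43 = 13.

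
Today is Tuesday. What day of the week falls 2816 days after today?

2816 mod 7 = 2 (since 402·7 = 2814).
Tuesday + 2 days → Thursday.

Thursday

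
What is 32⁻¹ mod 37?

22

32·22 = 704 = 19·37 + 1, so 32⁻¹ ≡ 22 (mod 37).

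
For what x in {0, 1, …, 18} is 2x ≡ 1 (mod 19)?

10

2⁻¹ ≡ 10 (mod 19) because 2·10 = 20 = 1·19 + 1.
So x ≡ 10·1 = 10 ≡ 10 (mod 19).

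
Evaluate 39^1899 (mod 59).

Successive squares of 39 mod 59: 39^1≡39, 39^2≡46, 39^4≡51, 39^8≡5, 39^16≡25, 39^32≡35, 39^64≡45, 39^128≡19, 39^256≡7, 39^512≡49, 39^1024≡41.
Since 1899 = 1 + 2 + 8 + 32 + 64 + 256 + 512 + 1024 in binary, 39^1899 ≡ 39·46·5·35·45·7·49·41 ≡ 11 (mod 59).

11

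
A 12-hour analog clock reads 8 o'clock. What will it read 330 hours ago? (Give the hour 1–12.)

2

330 = 27·12 + 6, so 330 mod 12 = 6.
8 − 6 → 2 on a 12-hour dial.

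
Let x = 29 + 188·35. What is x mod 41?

8

188·35 = 6580.
6580 = 160·41 + 20, so 6580 mod 41 = 20.
(29 + 20) mod 41 = 8.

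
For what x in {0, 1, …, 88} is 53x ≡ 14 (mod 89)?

53⁻¹ ≡ 42 (mod 89) because 53·42 = 2226 = 25·89 + 1.
So x ≡ 42·14 = 588 ≡ 54 (mod 89).
Check: 53·54 = 2862 = 32·89 + 14.

54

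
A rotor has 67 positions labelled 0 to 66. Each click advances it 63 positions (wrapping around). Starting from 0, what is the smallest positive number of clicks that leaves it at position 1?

63·50 = 3150 = 47·67 + 1, so 63⁻¹ ≡ 50 (mod 67).

50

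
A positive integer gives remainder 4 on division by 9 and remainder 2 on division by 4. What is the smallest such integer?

22

x ≡ 2 (mod 4) gives x ∈ {2, 6, 10, 14, 18, 22}.
The first of these with x mod 9 = 4 is 22.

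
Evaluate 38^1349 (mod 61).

8

Square-and-reduce mod 61: 38^1≡38, 38^2≡41, 38^4≡34, 38^8≡58, 38^16≡9, 38^32≡20, 38^64≡34, 38^128≡58, 38^256≡9, 38^512≡20, 38^1024≡34.
1349 = 1 + 4 + 64 + 256 + 1024, so 38^1349 ≡ 38·34·34·9·34 ≡ 8 (mod 61).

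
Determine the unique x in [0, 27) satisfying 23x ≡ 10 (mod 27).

The inverse of 23 mod 27 is 20 (since 23·20 = 460 ≡ 1).
So x ≡ 20·10 = 200 ≡ 11 (mod 27).

11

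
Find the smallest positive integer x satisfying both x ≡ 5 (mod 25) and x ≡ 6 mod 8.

30

x ≡ 6 (mod 8) gives x ∈ {6, 14, 22, 30}.
The first of these with x mod 25 = 5 is 30.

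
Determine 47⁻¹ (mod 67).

10

67 = 1·47 + 20
47 = 2·20 + 7
20 = 2·7 + 6
7 = 1·6 + 1
6 = 6·1 + 0
Back-substituting gives 47·10 ≡ 1 (mod 67).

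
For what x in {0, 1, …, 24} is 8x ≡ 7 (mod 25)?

4

8⁻¹ ≡ 22 (mod 25) because 8·22 = 176 = 7·25 + 1.
So x ≡ 22·7 = 154 ≡ 4 (mod 25).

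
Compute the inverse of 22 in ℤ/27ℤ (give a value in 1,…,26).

16

22·16 = 352 = 13·27 + 1, so 22⁻¹ ≡ 16 (mod 27).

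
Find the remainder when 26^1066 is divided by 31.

5

Successive squares of 26 mod 31: 26^1≡26, 26^2≡25, 26^4≡5, 26^8≡25, 26^16≡5, 26^32≡25, 26^64≡5, 26^128≡25, 26^256≡5, 26^512≡25, 26^1024≡5.
1066 = 2 + 8 + 32 + 1024, so 26^1066 ≡ 25·25·25·5 ≡ 5 (mod 31).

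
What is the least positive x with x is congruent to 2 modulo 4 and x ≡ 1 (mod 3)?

10

x ≡ 1 (mod 3) gives x ∈ {1, 4, 7, 10}.
The first of these with x mod 4 = 2 is 10.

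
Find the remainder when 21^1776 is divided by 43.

Square-and-reduce mod 43: 21^1≡21, 21^2≡11, 21^4≡35, 21^8≡21, 21^16≡11, 21^32≡35, 21^64≡21, 21^128≡11, 21^256≡35, 21^512≡21, 21^1024≡11.
Since 1776 = 16 + 32 + 64 + 128 + 512 + 1024 in binary, 21^1776 ≡ 11·35·21·11·21·11 ≡ 4 (mod 43).

4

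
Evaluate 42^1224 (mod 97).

22

Square-and-reduce mod 97: 42^1≡42, 42^2≡18, 42^4≡33, 42^8≡22, 42^16≡96, 42^32≡1, 42^64≡1, 42^128≡1, 42^256≡1, 42^512≡1, 42^1024≡1.
Since 1224 = 8 + 64 + 128 + 1024 in binary, 42^1224 ≡ 22·1·1·1 ≡ 22 (mod 97).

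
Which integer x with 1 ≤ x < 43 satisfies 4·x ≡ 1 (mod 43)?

11

43 = 10·4 + 3
4 = 1·3 + 1
3 = 3·1 + 0
Back-substituting gives 4·11 ≡ 1 (mod 43).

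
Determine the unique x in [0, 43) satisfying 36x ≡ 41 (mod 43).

31

The inverse of 36 mod 43 is 6 (since 36·6 = 216 ≡ 1).
Multiplying both sides by 6: x ≡ 6·41 = 246 ≡ 31 (mod 43).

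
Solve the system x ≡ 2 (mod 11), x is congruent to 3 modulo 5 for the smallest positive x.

x ≡ 3 (mod 5) gives x ∈ {3, 8, 13}.
The first of these with x mod 11 = 2 is 13.

13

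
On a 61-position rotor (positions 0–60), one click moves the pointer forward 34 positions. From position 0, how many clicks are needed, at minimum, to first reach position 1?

61 = 1·34 + 27
34 = 1·27 + 7
27 = 3·7 + 6
7 = 1·6 + 1
6 = 6·1 + 0
Back-substituting gives 34·9 ≡ 1 (mod 61).

9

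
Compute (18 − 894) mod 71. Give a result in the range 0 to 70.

894 = 12·71 + 42, so 894 mod 71 = 42.
(18 − 42) mod 71 = 47.

47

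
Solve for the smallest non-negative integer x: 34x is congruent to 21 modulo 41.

34⁻¹ ≡ 35 (mod 41) because 34·35 = 1190 = 29·41 + 1.
So x ≡ 35·21 = 735 ≡ 38 (mod 41).

38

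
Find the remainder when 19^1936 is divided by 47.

37

Square-and-reduce mod 47: 19^1≡19, 19^2≡32, 19^4≡37, 19^8≡6, 19^16≡36, 19^32≡27, 19^64≡24, 19^128≡12, 19^256≡3, 19^512≡9, 19^1024≡34.
1936 = 16 + 128 + 256 + 512 + 1024, so 19^1936 ≡ 36·12·3·9·34 ≡ 37 (mod 47).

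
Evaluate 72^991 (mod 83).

Successive squares of 72 mod 83: 72^1≡72, 72^2≡38, 72^4≡33, 72^8≡10, 72^16≡17, 72^32≡40, 72^64≡23, 72^128≡31, 72^256≡48, 72^512≡63.
Since 991 = 1 + 2 + 4 + 8 + 16 + 64 + 128 + 256 + 512 in binary, 72^991 ≡ 72·38·33·10·17·23·31·48·63 ≡ 67 (mod 83).

67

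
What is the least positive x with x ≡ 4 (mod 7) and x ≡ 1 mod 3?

x ≡ 1 (mod 3) gives x ∈ {1, 4}.
The first of these with x mod 7 = 4 is 4.

4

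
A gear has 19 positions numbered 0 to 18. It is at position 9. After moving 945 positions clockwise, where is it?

4

945 = 49·19 + 14, so 945 mod 19 = 14.
(9 + 14) mod 19 = 4.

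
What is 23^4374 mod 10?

9

Powers of 3 mod 10 repeat with period 4: 3, 9, 7, 1.
4374 leaves remainder 2 on division by 4, so 23^4374 ends in 9.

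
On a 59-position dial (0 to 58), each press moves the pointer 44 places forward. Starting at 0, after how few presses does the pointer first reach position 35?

44⁻¹ ≡ 55 (mod 59) because 44·55 = 2420 = 41·59 + 1.
Multiplying both sides by 55: x ≡ 55·35 = 1925 ≡ 37 (mod 59).

37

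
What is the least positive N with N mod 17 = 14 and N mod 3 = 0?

x ≡ 0 (mod 3) gives x ∈ {0, 3, 6, 9, 12, 15, 18, 21, …}.
The first of these with x mod 17 = 14 is 48.

48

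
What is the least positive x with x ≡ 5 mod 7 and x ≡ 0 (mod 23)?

138

x ≡ 5 (mod 7) gives x ∈ {5, 12, 19, 26, 33, 40, 47, 54, …}.
The first of these with x mod 23 = 0 is 138.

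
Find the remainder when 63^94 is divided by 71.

By repeated squaring mod 71: 63^1≡63, 63^2≡64, 63^4≡49, 63^8≡58, 63^16≡27, 63^32≡19, 63^64≡6.
94 = 2 + 4 + 8 + 16 + 64, so 63^94 ≡ 64·49·58·27·6 ≡ 4 (mod 71).

4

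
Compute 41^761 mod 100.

By repeated squaring mod 100: 41^1≡41, 41^2≡81, 41^4≡61, 41^8≡21, 41^16≡41, 41^32≡81, 41^64≡61, 41^128≡21, 41^256≡41, 41^512≡81.
Since 761 = 1 + 8 + 16 + 32 + 64 + 128 + 512 in binary, 41^761 ≡ 41·21·41·81·61·21·81 ≡ 41 (mod 100).

41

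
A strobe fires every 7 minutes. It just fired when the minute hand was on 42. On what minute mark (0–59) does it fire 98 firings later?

8

98·7 = 686.
686 = 11·60 + 26, so 686 mod 60 = 26.
(42 + 26) mod 60 = 8.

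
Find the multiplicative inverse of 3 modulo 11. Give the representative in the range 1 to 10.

4

3·4 = 12 = 1·11 + 1, so 3⁻¹ ≡ 4 (mod 11).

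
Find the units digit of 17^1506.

Powers of 7 mod 10 repeat with period 4: 7, 9, 3, 1.
1506 leaves remainder 2 on division by 4, so 17^1506 ends in 9.

9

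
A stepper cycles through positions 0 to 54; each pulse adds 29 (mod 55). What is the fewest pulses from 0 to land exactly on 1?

19

55 = 1·29 + 26
29 = 1·26 + 3
26 = 8·3 + 2
3 = 1·2 + 1
2 = 2·1 + 0
Back-substituting gives 29·19 ≡ 1 (mod 55).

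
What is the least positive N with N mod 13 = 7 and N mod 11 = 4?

59

x ≡ 4 (mod 11) gives x ∈ {4, 15, 26, 37, 48, 59}.
The first of these with x mod 13 = 7 is 59.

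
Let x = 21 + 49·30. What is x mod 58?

49·30 = 1470.
Dividing 1470 by 58 gives quotient 25 and remainder 20.
(21 + 20) mod 58 = 41.

41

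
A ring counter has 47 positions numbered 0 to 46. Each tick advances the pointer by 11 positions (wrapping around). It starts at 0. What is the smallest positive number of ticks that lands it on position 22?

The inverse of 11 mod 47 is 30 (since 11·30 = 330 ≡ 1).
Multiplying both sides by 30: x ≡ 30·22 = 660 ≡ 2 (mod 47).

2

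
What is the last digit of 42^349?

The units digit of 42^n cycles with period 4: 2, 4, 8, 6, …
349 mod 4 = 1, so the last digit matches 2^1 = 2.

2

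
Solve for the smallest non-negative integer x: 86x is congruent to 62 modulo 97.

12

The inverse of 86 mod 97 is 44 (since 86·44 = 3784 ≡ 1).
So x ≡ 44·62 = 2728 ≡ 12 (mod 97).
Check: 86·12 = 1032 = 10·97 + 62.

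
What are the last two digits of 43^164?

By repeated squaring mod 100: 43^1≡43, 43^2≡49, 43^4≡1, 43^8≡1, 43^16≡1, 43^32≡1, 43^64≡1, 43^128≡1.
164 = 4 + 32 + 128, so 43^164 ≡ 1·1·1 ≡ 1 (mod 100).

01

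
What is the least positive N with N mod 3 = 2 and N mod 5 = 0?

Since 5·2 ≡ 1 (mod 3), take x = 0 + 5·((2−0)·2 mod 3) = 0 + 5·1 = 5.
Check: 5 mod 3 = 2, 5 mod 5 = 0.

5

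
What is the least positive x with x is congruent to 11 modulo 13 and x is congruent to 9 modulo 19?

x ≡ 11 (mod 13) gives x ∈ {11, 24, 37, 50, 63, 76, 89, 102, …}.
The first of these with x mod 19 = 9 is 180.

180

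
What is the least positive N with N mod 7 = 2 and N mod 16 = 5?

37

x ≡ 2 (mod 7) gives x ∈ {2, 9, 16, 23, 30, 37}.
The first of these with x mod 16 = 5 is 37.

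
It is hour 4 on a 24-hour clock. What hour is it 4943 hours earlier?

5

4943 mod 24 = 23 (since 205·24 = 4920).
(4 − 23) mod 24 = 5.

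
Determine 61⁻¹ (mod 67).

11

61·11 = 671 = 10·67 + 1, so 61⁻¹ ≡ 11 (mod 67).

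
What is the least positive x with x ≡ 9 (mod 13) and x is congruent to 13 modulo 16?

Since 16·9 ≡ 1 (mod 13), take x = 13 + 16·((9−13)·9 mod 13) = 13 + 16·3 = 61.
Check: 61 mod 13 = 9, 61 mod 16 = 13.

61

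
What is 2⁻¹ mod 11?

6

11 = 5·2 + 1
2 = 2·1 + 0
Back-substituting gives 2·6 ≡ 1 (mod 11).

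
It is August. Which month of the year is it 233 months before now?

233 − 19·12 = 5, so 233 ≡ 5 (mod 12).
August − 5 months → March.

March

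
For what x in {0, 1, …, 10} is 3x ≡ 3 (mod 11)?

3⁻¹ ≡ 4 (mod 11) because 3·4 = 12 = 1·11 + 1.
Multiplying both sides by 4: x ≡ 4·3 = 12 ≡ 1 (mod 11).
Check: 3·1 = 3 = 0·11 + 3.

1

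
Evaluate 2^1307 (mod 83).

Successive squares of 2 mod 83: 2^1≡2, 2^2≡4, 2^4≡16, 2^8≡7, 2^16≡49, 2^32≡77, 2^64≡36, 2^128≡51, 2^256≡28, 2^512≡37, 2^1024≡41.
Since 1307 = 1 + 2 + 8 + 16 + 256 + 1024 in binary, 2^1307 ≡ 2·4·7·49·28·41 ≡ 13 (mod 83).

13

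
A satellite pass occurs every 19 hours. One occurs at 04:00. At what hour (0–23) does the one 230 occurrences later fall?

6

230·19 = 4370.
4370 = 182·24 + 2, so 4370 mod 24 = 2.
(4 + 2) mod 24 = 6.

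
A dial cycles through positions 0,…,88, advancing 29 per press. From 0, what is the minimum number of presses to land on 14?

29⁻¹ ≡ 43 (mod 89) because 29·43 = 1247 = 14·89 + 1.
So x ≡ 43·14 = 602 ≡ 68 (mod 89).

68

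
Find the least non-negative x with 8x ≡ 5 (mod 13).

8⁻¹ ≡ 5 (mod 13) because 8·5 = 40 = 3·13 + 1.
Multiplying both sides by 5: x ≡ 5·5 = 25 ≡ 12 (mod 13).

12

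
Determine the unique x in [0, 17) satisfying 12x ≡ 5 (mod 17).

12⁻¹ ≡ 10 (mod 17) because 12·10 = 120 = 7·17 + 1.
Multiplying both sides by 10: x ≡ 10·5 = 50 ≡ 16 (mod 17).

16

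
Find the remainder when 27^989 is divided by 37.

11

Square-and-reduce mod 37: 27^1≡27, 27^2≡26, 27^4≡10, 27^8≡26, 27^16≡10, 27^32≡26, 27^64≡10, 27^128≡26, 27^256≡10, 27^512≡26.
989 = 1 + 4 + 8 + 16 + 64 + 128 + 256 + 512, so 27^989 ≡ 27·10·26·10·10·26·10·26 ≡ 11 (mod 37).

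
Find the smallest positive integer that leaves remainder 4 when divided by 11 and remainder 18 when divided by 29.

279

x ≡ 4 (mod 11) gives x ∈ {4, 15, 26, 37, 48, 59, 70, 81, …}.
The first of these with x mod 29 = 18 is 279.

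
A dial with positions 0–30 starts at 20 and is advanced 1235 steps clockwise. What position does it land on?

15

1235 mod 31 = 26 (since 39·31 = 1209).
(20 + 26) mod 31 = 15.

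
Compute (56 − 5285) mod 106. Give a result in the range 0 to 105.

71

Dividing 5285 by 106 gives quotient 49 and remainder 91.
(56 − 91) mod 106 = 71.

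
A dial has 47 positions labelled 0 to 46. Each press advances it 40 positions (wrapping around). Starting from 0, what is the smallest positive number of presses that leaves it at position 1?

40·20 = 800 = 17·47 + 1, so 40⁻¹ ≡ 20 (mod 47).

20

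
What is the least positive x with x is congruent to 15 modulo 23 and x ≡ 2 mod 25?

x ≡ 15 (mod 23) gives x ∈ {15, 38, 61, 84, 107, 130, 153, 176, …}.
The first of these with x mod 25 = 2 is 452.

452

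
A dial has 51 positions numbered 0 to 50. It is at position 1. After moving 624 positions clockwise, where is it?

624 = 12·51 + 12, so 624 mod 51 = 12.
(1 + 12) mod 51 = 13.

13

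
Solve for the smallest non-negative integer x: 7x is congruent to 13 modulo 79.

7⁻¹ ≡ 34 (mod 79) because 7·34 = 238 = 3·79 + 1.
Multiplying both sides by 34: x ≡ 34·13 = 442 ≡ 47 (mod 79).

47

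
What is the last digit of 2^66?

The units digit of 2^n cycles with period 4: 2, 4, 8, 6, …
66 leaves remainder 2 on division by 4, so 2^66 ends in 4.

4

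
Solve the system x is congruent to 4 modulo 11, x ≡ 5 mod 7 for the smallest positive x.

x ≡ 5 (mod 7) gives x ∈ {5, 12, 19, 26}.
The first of these with x mod 11 = 4 is 26.

26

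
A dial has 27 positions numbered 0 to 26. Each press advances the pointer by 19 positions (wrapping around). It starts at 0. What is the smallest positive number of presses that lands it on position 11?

19⁻¹ ≡ 10 (mod 27) because 19·10 = 190 = 7·27 + 1.
Multiplying both sides by 10: x ≡ 10·11 = 110 ≡ 2 (mod 27).
Check: 19·2 = 38 = 1·27 + 11.

2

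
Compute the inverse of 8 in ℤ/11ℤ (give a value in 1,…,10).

11 = 1·8 + 3
8 = 2·3 + 2
3 = 1·2 + 1
2 = 2·1 + 0
Back-substituting gives 8·7 ≡ 1 (mod 11).

7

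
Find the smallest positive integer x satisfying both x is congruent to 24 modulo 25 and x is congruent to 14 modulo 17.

99

x ≡ 14 (mod 17) gives x ∈ {14, 31, 48, 65, 82, 99}.
The first of these with x mod 25 = 24 is 99.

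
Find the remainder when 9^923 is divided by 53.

52

Square-and-reduce mod 53: 9^1≡9, 9^2≡28, 9^4≡42, 9^8≡15, 9^16≡13, 9^32≡10, 9^64≡47, 9^128≡36, 9^256≡24, 9^512≡46.
Since 923 = 1 + 2 + 8 + 16 + 128 + 256 + 512 in binary, 9^923 ≡ 9·28·15·13·36·24·46 ≡ 52 (mod 53).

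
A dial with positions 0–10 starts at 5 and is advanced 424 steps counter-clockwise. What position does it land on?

10

424 = 38·11 + 6, so 424 mod 11 = 6.
(5 − 6) mod 11 = 10.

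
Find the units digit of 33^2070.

9

Last digits of 3^n: 3, 9, 7, 1 (period 4).
2070 mod 4 = 2, so the last digit matches 3^2 = 9.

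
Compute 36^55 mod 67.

29

Successive squares of 36 mod 67: 36^1≡36, 36^2≡23, 36^4≡60, 36^8≡49, 36^16≡56, 36^32≡54.
55 = 1 + 2 + 4 + 16 + 32, so 36^55 ≡ 36·23·60·56·54 ≡ 29 (mod 67).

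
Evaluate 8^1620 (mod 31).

Successive squares of 8 mod 31: 8^1≡8, 8^2≡2, 8^4≡4, 8^8≡16, 8^16≡8, 8^32≡2, 8^64≡4, 8^128≡16, 8^256≡8, 8^512≡2, 8^1024≡4.
Since 1620 = 4 + 16 + 64 + 512 + 1024 in binary, 8^1620 ≡ 4·8·4·2·4 ≡ 1 (mod 31).

1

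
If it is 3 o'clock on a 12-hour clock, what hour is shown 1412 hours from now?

11

1412 − 117·12 = 8, so 1412 ≡ 8 (mod 12).
3 + 8 → 11 on a 12-hour dial.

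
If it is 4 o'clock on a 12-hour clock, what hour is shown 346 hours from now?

346 mod 12 = 10 (since 28·12 = 336).
4 + 10 → 2 on a 12-hour dial.

2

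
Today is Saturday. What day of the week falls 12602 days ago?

Thursday

12602 mod 7 = 2 (since 1800·7 = 12600).
Saturday − 2 days → Thursday.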